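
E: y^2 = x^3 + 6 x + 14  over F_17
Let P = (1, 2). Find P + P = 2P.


Doubling: s = (3 x1^2 + a) / (2 y1)
s = (3*1^2 + 6) / (2*2) mod 17 = 15
x3 = s^2 - 2 x1 mod 17 = 15^2 - 2*1 = 2
y3 = s (x1 - x3) - y1 mod 17 = 15 * (1 - 2) - 2 = 0

2P = (2, 0)


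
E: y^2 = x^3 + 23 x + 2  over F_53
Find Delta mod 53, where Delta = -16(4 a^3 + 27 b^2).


4 a^3 + 27 b^2 = 4*23^3 + 27*2^2 = 48668 + 108 = 48776
Delta = -16 * (48776) = -780416
Delta mod 53 = 9

Delta = 9 (mod 53)


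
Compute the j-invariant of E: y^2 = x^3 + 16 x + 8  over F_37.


Delta = -16(4 a^3 + 27 b^2) mod 37 = 29
-1728 * (4 a)^3 = -1728 * (4*16)^3 mod 37 = 26
j = 26 * 29^(-1) mod 37 = 6

j = 6 (mod 37)


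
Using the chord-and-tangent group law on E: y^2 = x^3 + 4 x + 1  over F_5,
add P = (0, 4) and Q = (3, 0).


P != Q, so use the chord formula.
s = (y2 - y1) / (x2 - x1) = (1) / (3) mod 5 = 2
x3 = s^2 - x1 - x2 mod 5 = 2^2 - 0 - 3 = 1
y3 = s (x1 - x3) - y1 mod 5 = 2 * (0 - 1) - 4 = 4

P + Q = (1, 4)


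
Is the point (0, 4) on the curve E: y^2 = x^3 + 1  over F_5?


Check whether y^2 = x^3 + 0 x + 1 (mod 5) for (x, y) = (0, 4).
LHS: y^2 = 4^2 mod 5 = 1
RHS: x^3 + 0 x + 1 = 0^3 + 0*0 + 1 mod 5 = 1
LHS = RHS

Yes, on the curve


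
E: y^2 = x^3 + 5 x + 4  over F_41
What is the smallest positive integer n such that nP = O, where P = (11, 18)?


Compute successive multiples of P until we hit O:
  1P = (11, 18)
  2P = (1, 25)
  3P = (34, 35)
  4P = (16, 30)
  5P = (5, 21)
  6P = (15, 25)
  7P = (36, 10)
  8P = (25, 16)
  ... (continuing to 46P)
  46P = O

ord(P) = 46


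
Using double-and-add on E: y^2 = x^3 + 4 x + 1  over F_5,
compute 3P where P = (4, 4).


k = 3 = 11_2 (binary, LSB first: 11)
Double-and-add from P = (4, 4):
  bit 0 = 1: acc = O + (4, 4) = (4, 4)
  bit 1 = 1: acc = (4, 4) + (3, 0) = (4, 1)

3P = (4, 1)


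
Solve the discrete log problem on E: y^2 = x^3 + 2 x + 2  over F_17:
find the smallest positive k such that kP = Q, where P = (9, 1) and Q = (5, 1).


Enumerate multiples of P until we hit Q = (5, 1):
  1P = (9, 1)
  2P = (7, 6)
  3P = (3, 1)
  4P = (5, 16)
  5P = (16, 4)
  6P = (13, 7)
  7P = (10, 6)
  8P = (6, 14)
  9P = (0, 11)
  10P = (0, 6)
  11P = (6, 3)
  12P = (10, 11)
  13P = (13, 10)
  14P = (16, 13)
  15P = (5, 1)
Match found at i = 15.

k = 15


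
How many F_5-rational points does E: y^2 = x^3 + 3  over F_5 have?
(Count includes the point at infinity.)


For each x in F_5, count y with y^2 = x^3 + 0 x + 3 mod 5:
  x = 1: RHS = 4, y in [2, 3]  -> 2 point(s)
  x = 2: RHS = 1, y in [1, 4]  -> 2 point(s)
  x = 3: RHS = 0, y in [0]  -> 1 point(s)
Affine points: 5. Add the point at infinity: total = 6.

#E(F_5) = 6


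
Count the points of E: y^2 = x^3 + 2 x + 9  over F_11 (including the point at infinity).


For each x in F_11, count y with y^2 = x^3 + 2 x + 9 mod 11:
  x = 0: RHS = 9, y in [3, 8]  -> 2 point(s)
  x = 1: RHS = 1, y in [1, 10]  -> 2 point(s)
  x = 3: RHS = 9, y in [3, 8]  -> 2 point(s)
  x = 4: RHS = 4, y in [2, 9]  -> 2 point(s)
  x = 5: RHS = 1, y in [1, 10]  -> 2 point(s)
  x = 7: RHS = 3, y in [5, 6]  -> 2 point(s)
  x = 8: RHS = 9, y in [3, 8]  -> 2 point(s)
Affine points: 14. Add the point at infinity: total = 15.

#E(F_11) = 15


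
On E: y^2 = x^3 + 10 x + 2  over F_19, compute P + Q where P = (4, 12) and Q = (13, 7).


P != Q, so use the chord formula.
s = (y2 - y1) / (x2 - x1) = (14) / (9) mod 19 = 10
x3 = s^2 - x1 - x2 mod 19 = 10^2 - 4 - 13 = 7
y3 = s (x1 - x3) - y1 mod 19 = 10 * (4 - 7) - 12 = 15

P + Q = (7, 15)


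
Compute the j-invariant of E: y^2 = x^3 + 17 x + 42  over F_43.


Delta = -16(4 a^3 + 27 b^2) mod 43 = 25
-1728 * (4 a)^3 = -1728 * (4*17)^3 mod 43 = 1
j = 1 * 25^(-1) mod 43 = 31

j = 31 (mod 43)


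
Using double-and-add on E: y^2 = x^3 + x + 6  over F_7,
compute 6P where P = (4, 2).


k = 6 = 110_2 (binary, LSB first: 011)
Double-and-add from P = (4, 2):
  bit 0 = 0: acc unchanged = O
  bit 1 = 1: acc = O + (6, 5) = (6, 5)
  bit 2 = 1: acc = (6, 5) + (3, 6) = (2, 3)

6P = (2, 3)


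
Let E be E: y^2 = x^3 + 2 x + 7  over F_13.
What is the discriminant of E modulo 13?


4 a^3 + 27 b^2 = 4*2^3 + 27*7^2 = 32 + 1323 = 1355
Delta = -16 * (1355) = -21680
Delta mod 13 = 4

Delta = 4 (mod 13)


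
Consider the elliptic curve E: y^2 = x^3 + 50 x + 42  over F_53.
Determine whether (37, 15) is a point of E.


Check whether y^2 = x^3 + 50 x + 42 (mod 53) for (x, y) = (37, 15).
LHS: y^2 = 15^2 mod 53 = 13
RHS: x^3 + 50 x + 42 = 37^3 + 50*37 + 42 mod 53 = 22
LHS != RHS

No, not on the curve


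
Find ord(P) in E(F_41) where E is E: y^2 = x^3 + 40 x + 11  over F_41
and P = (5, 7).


Compute successive multiples of P until we hit O:
  1P = (5, 7)
  2P = (33, 9)
  3P = (12, 13)
  4P = (8, 8)
  5P = (19, 2)
  6P = (37, 22)
  7P = (20, 18)
  8P = (20, 23)
  ... (continuing to 15P)
  15P = O

ord(P) = 15


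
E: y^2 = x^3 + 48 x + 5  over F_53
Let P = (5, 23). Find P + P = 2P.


Doubling: s = (3 x1^2 + a) / (2 y1)
s = (3*5^2 + 48) / (2*23) mod 53 = 43
x3 = s^2 - 2 x1 mod 53 = 43^2 - 2*5 = 37
y3 = s (x1 - x3) - y1 mod 53 = 43 * (5 - 37) - 23 = 32

2P = (37, 32)


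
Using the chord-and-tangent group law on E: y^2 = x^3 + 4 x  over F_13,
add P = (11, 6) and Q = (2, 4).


P != Q, so use the chord formula.
s = (y2 - y1) / (x2 - x1) = (11) / (4) mod 13 = 6
x3 = s^2 - x1 - x2 mod 13 = 6^2 - 11 - 2 = 10
y3 = s (x1 - x3) - y1 mod 13 = 6 * (11 - 10) - 6 = 0

P + Q = (10, 0)


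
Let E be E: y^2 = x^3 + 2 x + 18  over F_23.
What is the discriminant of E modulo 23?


4 a^3 + 27 b^2 = 4*2^3 + 27*18^2 = 32 + 8748 = 8780
Delta = -16 * (8780) = -140480
Delta mod 23 = 4

Delta = 4 (mod 23)


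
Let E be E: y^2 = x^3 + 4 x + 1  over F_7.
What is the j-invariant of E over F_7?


Delta = -16(4 a^3 + 27 b^2) mod 7 = 1
-1728 * (4 a)^3 = -1728 * (4*4)^3 mod 7 = 1
j = 1 * 1^(-1) mod 7 = 1

j = 1 (mod 7)


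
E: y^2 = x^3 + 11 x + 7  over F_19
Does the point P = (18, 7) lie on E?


Check whether y^2 = x^3 + 11 x + 7 (mod 19) for (x, y) = (18, 7).
LHS: y^2 = 7^2 mod 19 = 11
RHS: x^3 + 11 x + 7 = 18^3 + 11*18 + 7 mod 19 = 14
LHS != RHS

No, not on the curve


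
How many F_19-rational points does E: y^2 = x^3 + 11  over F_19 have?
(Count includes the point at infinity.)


For each x in F_19, count y with y^2 = x^3 + 0 x + 11 mod 19:
  x = 0: RHS = 11, y in [7, 12]  -> 2 point(s)
  x = 2: RHS = 0, y in [0]  -> 1 point(s)
  x = 3: RHS = 0, y in [0]  -> 1 point(s)
  x = 10: RHS = 4, y in [2, 17]  -> 2 point(s)
  x = 13: RHS = 4, y in [2, 17]  -> 2 point(s)
  x = 14: RHS = 0, y in [0]  -> 1 point(s)
  x = 15: RHS = 4, y in [2, 17]  -> 2 point(s)
Affine points: 11. Add the point at infinity: total = 12.

#E(F_19) = 12


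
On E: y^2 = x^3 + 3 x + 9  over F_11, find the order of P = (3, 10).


Compute successive multiples of P until we hit O:
  1P = (3, 10)
  2P = (10, 7)
  3P = (2, 10)
  4P = (6, 1)
  5P = (0, 3)
  6P = (0, 8)
  7P = (6, 10)
  8P = (2, 1)
  ... (continuing to 11P)
  11P = O

ord(P) = 11


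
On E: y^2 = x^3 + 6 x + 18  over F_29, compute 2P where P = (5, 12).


Doubling: s = (3 x1^2 + a) / (2 y1)
s = (3*5^2 + 6) / (2*12) mod 29 = 7
x3 = s^2 - 2 x1 mod 29 = 7^2 - 2*5 = 10
y3 = s (x1 - x3) - y1 mod 29 = 7 * (5 - 10) - 12 = 11

2P = (10, 11)


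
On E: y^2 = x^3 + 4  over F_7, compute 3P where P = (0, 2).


k = 3 = 11_2 (binary, LSB first: 11)
Double-and-add from P = (0, 2):
  bit 0 = 1: acc = O + (0, 2) = (0, 2)
  bit 1 = 1: acc = (0, 2) + (0, 5) = O

3P = O


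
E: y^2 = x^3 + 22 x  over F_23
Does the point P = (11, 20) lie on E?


Check whether y^2 = x^3 + 22 x + 0 (mod 23) for (x, y) = (11, 20).
LHS: y^2 = 20^2 mod 23 = 9
RHS: x^3 + 22 x + 0 = 11^3 + 22*11 + 0 mod 23 = 9
LHS = RHS

Yes, on the curve


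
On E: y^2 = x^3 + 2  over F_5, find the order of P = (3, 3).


Compute successive multiples of P until we hit O:
  1P = (3, 3)
  2P = (3, 2)
  3P = O

ord(P) = 3


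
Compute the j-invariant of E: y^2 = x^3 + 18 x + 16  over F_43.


Delta = -16(4 a^3 + 27 b^2) mod 43 = 39
-1728 * (4 a)^3 = -1728 * (4*18)^3 mod 43 = 22
j = 22 * 39^(-1) mod 43 = 16

j = 16 (mod 43)


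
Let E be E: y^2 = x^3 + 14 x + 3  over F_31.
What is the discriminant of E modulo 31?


4 a^3 + 27 b^2 = 4*14^3 + 27*3^2 = 10976 + 243 = 11219
Delta = -16 * (11219) = -179504
Delta mod 31 = 17

Delta = 17 (mod 31)


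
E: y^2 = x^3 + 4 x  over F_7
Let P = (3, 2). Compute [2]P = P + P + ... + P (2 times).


k = 2 = 10_2 (binary, LSB first: 01)
Double-and-add from P = (3, 2):
  bit 0 = 0: acc unchanged = O
  bit 1 = 1: acc = O + (2, 4) = (2, 4)

2P = (2, 4)


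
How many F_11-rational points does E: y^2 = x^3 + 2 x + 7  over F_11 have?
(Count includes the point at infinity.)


For each x in F_11, count y with y^2 = x^3 + 2 x + 7 mod 11:
  x = 6: RHS = 4, y in [2, 9]  -> 2 point(s)
  x = 7: RHS = 1, y in [1, 10]  -> 2 point(s)
  x = 10: RHS = 4, y in [2, 9]  -> 2 point(s)
Affine points: 6. Add the point at infinity: total = 7.

#E(F_11) = 7


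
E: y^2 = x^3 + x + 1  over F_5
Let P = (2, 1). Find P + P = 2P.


Doubling: s = (3 x1^2 + a) / (2 y1)
s = (3*2^2 + 1) / (2*1) mod 5 = 4
x3 = s^2 - 2 x1 mod 5 = 4^2 - 2*2 = 2
y3 = s (x1 - x3) - y1 mod 5 = 4 * (2 - 2) - 1 = 4

2P = (2, 4)


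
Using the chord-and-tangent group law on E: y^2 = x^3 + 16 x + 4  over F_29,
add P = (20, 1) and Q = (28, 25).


P != Q, so use the chord formula.
s = (y2 - y1) / (x2 - x1) = (24) / (8) mod 29 = 3
x3 = s^2 - x1 - x2 mod 29 = 3^2 - 20 - 28 = 19
y3 = s (x1 - x3) - y1 mod 29 = 3 * (20 - 19) - 1 = 2

P + Q = (19, 2)


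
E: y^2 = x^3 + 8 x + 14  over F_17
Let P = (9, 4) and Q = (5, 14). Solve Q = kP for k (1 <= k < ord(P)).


Enumerate multiples of P until we hit Q = (5, 14):
  1P = (9, 4)
  2P = (12, 6)
  3P = (4, 5)
  4P = (2, 15)
  5P = (5, 14)
Match found at i = 5.

k = 5


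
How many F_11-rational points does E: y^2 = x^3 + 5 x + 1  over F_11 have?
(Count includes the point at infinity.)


For each x in F_11, count y with y^2 = x^3 + 5 x + 1 mod 11:
  x = 0: RHS = 1, y in [1, 10]  -> 2 point(s)
  x = 6: RHS = 5, y in [4, 7]  -> 2 point(s)
  x = 7: RHS = 5, y in [4, 7]  -> 2 point(s)
  x = 8: RHS = 3, y in [5, 6]  -> 2 point(s)
  x = 9: RHS = 5, y in [4, 7]  -> 2 point(s)
Affine points: 10. Add the point at infinity: total = 11.

#E(F_11) = 11


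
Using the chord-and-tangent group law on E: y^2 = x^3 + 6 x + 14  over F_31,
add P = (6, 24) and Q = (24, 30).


P != Q, so use the chord formula.
s = (y2 - y1) / (x2 - x1) = (6) / (18) mod 31 = 21
x3 = s^2 - x1 - x2 mod 31 = 21^2 - 6 - 24 = 8
y3 = s (x1 - x3) - y1 mod 31 = 21 * (6 - 8) - 24 = 27

P + Q = (8, 27)


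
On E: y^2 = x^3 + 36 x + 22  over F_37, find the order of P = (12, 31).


Compute successive multiples of P until we hit O:
  1P = (12, 31)
  2P = (17, 16)
  3P = (17, 21)
  4P = (12, 6)
  5P = O

ord(P) = 5


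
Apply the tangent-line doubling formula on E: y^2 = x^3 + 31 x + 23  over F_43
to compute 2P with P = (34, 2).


Doubling: s = (3 x1^2 + a) / (2 y1)
s = (3*34^2 + 31) / (2*2) mod 43 = 4
x3 = s^2 - 2 x1 mod 43 = 4^2 - 2*34 = 34
y3 = s (x1 - x3) - y1 mod 43 = 4 * (34 - 34) - 2 = 41

2P = (34, 41)


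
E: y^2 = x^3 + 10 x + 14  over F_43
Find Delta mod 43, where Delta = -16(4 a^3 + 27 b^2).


4 a^3 + 27 b^2 = 4*10^3 + 27*14^2 = 4000 + 5292 = 9292
Delta = -16 * (9292) = -148672
Delta mod 43 = 22

Delta = 22 (mod 43)


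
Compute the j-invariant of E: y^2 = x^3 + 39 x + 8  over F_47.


Delta = -16(4 a^3 + 27 b^2) mod 47 = 44
-1728 * (4 a)^3 = -1728 * (4*39)^3 mod 47 = 42
j = 42 * 44^(-1) mod 47 = 33

j = 33 (mod 47)


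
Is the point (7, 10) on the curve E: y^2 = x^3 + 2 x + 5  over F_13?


Check whether y^2 = x^3 + 2 x + 5 (mod 13) for (x, y) = (7, 10).
LHS: y^2 = 10^2 mod 13 = 9
RHS: x^3 + 2 x + 5 = 7^3 + 2*7 + 5 mod 13 = 11
LHS != RHS

No, not on the curve


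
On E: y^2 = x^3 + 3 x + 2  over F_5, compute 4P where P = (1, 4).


k = 4 = 100_2 (binary, LSB first: 001)
Double-and-add from P = (1, 4):
  bit 0 = 0: acc unchanged = O
  bit 1 = 0: acc unchanged = O
  bit 2 = 1: acc = O + (1, 1) = (1, 1)

4P = (1, 1)


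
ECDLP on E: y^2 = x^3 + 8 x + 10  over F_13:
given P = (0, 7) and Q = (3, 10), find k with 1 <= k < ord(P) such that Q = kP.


Enumerate multiples of P until we hit Q = (3, 10):
  1P = (0, 7)
  2P = (12, 1)
  3P = (11, 5)
  4P = (3, 3)
  5P = (6, 1)
  6P = (8, 1)
  7P = (8, 12)
  8P = (6, 12)
  9P = (3, 10)
Match found at i = 9.

k = 9


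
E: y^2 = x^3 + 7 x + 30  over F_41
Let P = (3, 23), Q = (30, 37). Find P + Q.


P != Q, so use the chord formula.
s = (y2 - y1) / (x2 - x1) = (14) / (27) mod 41 = 40
x3 = s^2 - x1 - x2 mod 41 = 40^2 - 3 - 30 = 9
y3 = s (x1 - x3) - y1 mod 41 = 40 * (3 - 9) - 23 = 24

P + Q = (9, 24)


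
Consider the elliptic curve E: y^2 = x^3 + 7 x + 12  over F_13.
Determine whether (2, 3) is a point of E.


Check whether y^2 = x^3 + 7 x + 12 (mod 13) for (x, y) = (2, 3).
LHS: y^2 = 3^2 mod 13 = 9
RHS: x^3 + 7 x + 12 = 2^3 + 7*2 + 12 mod 13 = 8
LHS != RHS

No, not on the curve


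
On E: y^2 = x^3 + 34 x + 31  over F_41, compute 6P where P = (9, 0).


k = 6 = 110_2 (binary, LSB first: 011)
Double-and-add from P = (9, 0):
  bit 0 = 0: acc unchanged = O
  bit 1 = 1: acc = O + O = O
  bit 2 = 1: acc = O + O = O

6P = O


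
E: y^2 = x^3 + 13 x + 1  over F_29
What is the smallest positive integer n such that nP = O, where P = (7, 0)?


Compute successive multiples of P until we hit O:
  1P = (7, 0)
  2P = O

ord(P) = 2


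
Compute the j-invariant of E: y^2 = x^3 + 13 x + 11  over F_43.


Delta = -16(4 a^3 + 27 b^2) mod 43 = 18
-1728 * (4 a)^3 = -1728 * (4*13)^3 mod 43 = 16
j = 16 * 18^(-1) mod 43 = 20

j = 20 (mod 43)


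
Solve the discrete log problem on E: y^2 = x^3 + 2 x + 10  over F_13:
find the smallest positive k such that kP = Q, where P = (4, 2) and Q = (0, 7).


Enumerate multiples of P until we hit Q = (0, 7):
  1P = (4, 2)
  2P = (2, 10)
  3P = (10, 9)
  4P = (0, 7)
Match found at i = 4.

k = 4


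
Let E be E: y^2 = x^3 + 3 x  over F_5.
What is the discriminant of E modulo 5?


4 a^3 + 27 b^2 = 4*3^3 + 27*0^2 = 108 + 0 = 108
Delta = -16 * (108) = -1728
Delta mod 5 = 2

Delta = 2 (mod 5)


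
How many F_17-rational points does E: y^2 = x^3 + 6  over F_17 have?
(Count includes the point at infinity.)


For each x in F_17, count y with y^2 = x^3 + 0 x + 6 mod 17:
  x = 3: RHS = 16, y in [4, 13]  -> 2 point(s)
  x = 4: RHS = 2, y in [6, 11]  -> 2 point(s)
  x = 6: RHS = 1, y in [1, 16]  -> 2 point(s)
  x = 7: RHS = 9, y in [3, 14]  -> 2 point(s)
  x = 8: RHS = 8, y in [5, 12]  -> 2 point(s)
  x = 9: RHS = 4, y in [2, 15]  -> 2 point(s)
  x = 12: RHS = 0, y in [0]  -> 1 point(s)
  x = 14: RHS = 13, y in [8, 9]  -> 2 point(s)
  x = 15: RHS = 15, y in [7, 10]  -> 2 point(s)
Affine points: 17. Add the point at infinity: total = 18.

#E(F_17) = 18


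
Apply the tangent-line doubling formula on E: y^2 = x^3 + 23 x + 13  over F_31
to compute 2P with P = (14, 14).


Doubling: s = (3 x1^2 + a) / (2 y1)
s = (3*14^2 + 23) / (2*14) mod 31 = 3
x3 = s^2 - 2 x1 mod 31 = 3^2 - 2*14 = 12
y3 = s (x1 - x3) - y1 mod 31 = 3 * (14 - 12) - 14 = 23

2P = (12, 23)


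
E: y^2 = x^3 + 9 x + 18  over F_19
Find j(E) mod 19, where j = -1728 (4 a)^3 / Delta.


Delta = -16(4 a^3 + 27 b^2) mod 19 = 13
-1728 * (4 a)^3 = -1728 * (4*9)^3 mod 19 = 11
j = 11 * 13^(-1) mod 19 = 14

j = 14 (mod 19)


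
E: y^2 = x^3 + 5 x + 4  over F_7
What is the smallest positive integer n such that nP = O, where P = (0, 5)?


Compute successive multiples of P until we hit O:
  1P = (0, 5)
  2P = (2, 1)
  3P = (2, 6)
  4P = (0, 2)
  5P = O

ord(P) = 5


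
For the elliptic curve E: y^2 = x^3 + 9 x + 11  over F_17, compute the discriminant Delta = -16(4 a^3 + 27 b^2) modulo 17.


4 a^3 + 27 b^2 = 4*9^3 + 27*11^2 = 2916 + 3267 = 6183
Delta = -16 * (6183) = -98928
Delta mod 17 = 12

Delta = 12 (mod 17)


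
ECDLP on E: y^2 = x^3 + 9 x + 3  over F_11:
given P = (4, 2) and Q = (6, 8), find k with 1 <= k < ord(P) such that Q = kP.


Enumerate multiples of P until we hit Q = (6, 8):
  1P = (4, 2)
  2P = (6, 8)
Match found at i = 2.

k = 2


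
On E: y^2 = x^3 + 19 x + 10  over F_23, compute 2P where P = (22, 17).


Doubling: s = (3 x1^2 + a) / (2 y1)
s = (3*22^2 + 19) / (2*17) mod 23 = 2
x3 = s^2 - 2 x1 mod 23 = 2^2 - 2*22 = 6
y3 = s (x1 - x3) - y1 mod 23 = 2 * (22 - 6) - 17 = 15

2P = (6, 15)


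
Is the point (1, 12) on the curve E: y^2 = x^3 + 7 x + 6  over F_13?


Check whether y^2 = x^3 + 7 x + 6 (mod 13) for (x, y) = (1, 12).
LHS: y^2 = 12^2 mod 13 = 1
RHS: x^3 + 7 x + 6 = 1^3 + 7*1 + 6 mod 13 = 1
LHS = RHS

Yes, on the curve


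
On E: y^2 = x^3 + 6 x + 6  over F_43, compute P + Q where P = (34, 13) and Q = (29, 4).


P != Q, so use the chord formula.
s = (y2 - y1) / (x2 - x1) = (34) / (38) mod 43 = 19
x3 = s^2 - x1 - x2 mod 43 = 19^2 - 34 - 29 = 40
y3 = s (x1 - x3) - y1 mod 43 = 19 * (34 - 40) - 13 = 2

P + Q = (40, 2)


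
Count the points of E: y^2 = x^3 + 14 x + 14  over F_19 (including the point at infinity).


For each x in F_19, count y with y^2 = x^3 + 14 x + 14 mod 19:
  x = 3: RHS = 7, y in [8, 11]  -> 2 point(s)
  x = 4: RHS = 1, y in [1, 18]  -> 2 point(s)
  x = 5: RHS = 0, y in [0]  -> 1 point(s)
  x = 8: RHS = 11, y in [7, 12]  -> 2 point(s)
  x = 11: RHS = 17, y in [6, 13]  -> 2 point(s)
  x = 14: RHS = 9, y in [3, 16]  -> 2 point(s)
  x = 17: RHS = 16, y in [4, 15]  -> 2 point(s)
Affine points: 13. Add the point at infinity: total = 14.

#E(F_19) = 14


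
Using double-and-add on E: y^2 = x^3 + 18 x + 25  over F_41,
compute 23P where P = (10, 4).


k = 23 = 10111_2 (binary, LSB first: 11101)
Double-and-add from P = (10, 4):
  bit 0 = 1: acc = O + (10, 4) = (10, 4)
  bit 1 = 1: acc = (10, 4) + (20, 29) = (7, 24)
  bit 2 = 1: acc = (7, 24) + (32, 6) = (18, 20)
  bit 3 = 0: acc unchanged = (18, 20)
  bit 4 = 1: acc = (18, 20) + (12, 1) = (29, 34)

23P = (29, 34)


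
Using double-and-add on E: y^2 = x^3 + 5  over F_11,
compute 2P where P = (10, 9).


k = 2 = 10_2 (binary, LSB first: 01)
Double-and-add from P = (10, 9):
  bit 0 = 0: acc unchanged = O
  bit 1 = 1: acc = O + (6, 10) = (6, 10)

2P = (6, 10)


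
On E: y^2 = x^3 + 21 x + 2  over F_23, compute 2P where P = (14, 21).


Doubling: s = (3 x1^2 + a) / (2 y1)
s = (3*14^2 + 21) / (2*21) mod 23 = 3
x3 = s^2 - 2 x1 mod 23 = 3^2 - 2*14 = 4
y3 = s (x1 - x3) - y1 mod 23 = 3 * (14 - 4) - 21 = 9

2P = (4, 9)


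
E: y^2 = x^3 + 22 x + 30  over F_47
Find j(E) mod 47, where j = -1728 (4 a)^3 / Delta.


Delta = -16(4 a^3 + 27 b^2) mod 47 = 12
-1728 * (4 a)^3 = -1728 * (4*22)^3 mod 47 = 21
j = 21 * 12^(-1) mod 47 = 37

j = 37 (mod 47)


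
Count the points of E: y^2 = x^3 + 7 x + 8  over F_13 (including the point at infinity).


For each x in F_13, count y with y^2 = x^3 + 7 x + 8 mod 13:
  x = 1: RHS = 3, y in [4, 9]  -> 2 point(s)
  x = 2: RHS = 4, y in [2, 11]  -> 2 point(s)
  x = 3: RHS = 4, y in [2, 11]  -> 2 point(s)
  x = 4: RHS = 9, y in [3, 10]  -> 2 point(s)
  x = 5: RHS = 12, y in [5, 8]  -> 2 point(s)
  x = 7: RHS = 10, y in [6, 7]  -> 2 point(s)
  x = 8: RHS = 4, y in [2, 11]  -> 2 point(s)
  x = 10: RHS = 12, y in [5, 8]  -> 2 point(s)
  x = 11: RHS = 12, y in [5, 8]  -> 2 point(s)
  x = 12: RHS = 0, y in [0]  -> 1 point(s)
Affine points: 19. Add the point at infinity: total = 20.

#E(F_13) = 20


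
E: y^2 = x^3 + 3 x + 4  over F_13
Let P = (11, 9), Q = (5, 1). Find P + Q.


P != Q, so use the chord formula.
s = (y2 - y1) / (x2 - x1) = (5) / (7) mod 13 = 10
x3 = s^2 - x1 - x2 mod 13 = 10^2 - 11 - 5 = 6
y3 = s (x1 - x3) - y1 mod 13 = 10 * (11 - 6) - 9 = 2

P + Q = (6, 2)


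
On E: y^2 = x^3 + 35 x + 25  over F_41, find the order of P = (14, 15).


Compute successive multiples of P until we hit O:
  1P = (14, 15)
  2P = (22, 2)
  3P = (7, 30)
  4P = (2, 12)
  5P = (2, 29)
  6P = (7, 11)
  7P = (22, 39)
  8P = (14, 26)
  ... (continuing to 9P)
  9P = O

ord(P) = 9


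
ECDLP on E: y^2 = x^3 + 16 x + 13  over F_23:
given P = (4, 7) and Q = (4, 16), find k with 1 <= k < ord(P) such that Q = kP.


Enumerate multiples of P until we hit Q = (4, 16):
  1P = (4, 7)
  2P = (19, 0)
  3P = (4, 16)
Match found at i = 3.

k = 3


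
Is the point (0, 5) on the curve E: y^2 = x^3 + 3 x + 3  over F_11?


Check whether y^2 = x^3 + 3 x + 3 (mod 11) for (x, y) = (0, 5).
LHS: y^2 = 5^2 mod 11 = 3
RHS: x^3 + 3 x + 3 = 0^3 + 3*0 + 3 mod 11 = 3
LHS = RHS

Yes, on the curve


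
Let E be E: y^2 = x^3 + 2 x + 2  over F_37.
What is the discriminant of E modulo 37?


4 a^3 + 27 b^2 = 4*2^3 + 27*2^2 = 32 + 108 = 140
Delta = -16 * (140) = -2240
Delta mod 37 = 17

Delta = 17 (mod 37)


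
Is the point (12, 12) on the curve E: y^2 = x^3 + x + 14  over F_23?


Check whether y^2 = x^3 + 1 x + 14 (mod 23) for (x, y) = (12, 12).
LHS: y^2 = 12^2 mod 23 = 6
RHS: x^3 + 1 x + 14 = 12^3 + 1*12 + 14 mod 23 = 6
LHS = RHS

Yes, on the curve


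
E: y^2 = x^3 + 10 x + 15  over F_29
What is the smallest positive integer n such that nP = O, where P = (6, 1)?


Compute successive multiples of P until we hit O:
  1P = (6, 1)
  2P = (18, 16)
  3P = (12, 6)
  4P = (27, 25)
  5P = (5, 25)
  6P = (14, 17)
  7P = (13, 14)
  8P = (17, 20)
  ... (continuing to 30P)
  30P = O

ord(P) = 30


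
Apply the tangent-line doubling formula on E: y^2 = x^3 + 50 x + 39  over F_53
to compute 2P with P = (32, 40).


Doubling: s = (3 x1^2 + a) / (2 y1)
s = (3*32^2 + 50) / (2*40) mod 53 = 43
x3 = s^2 - 2 x1 mod 53 = 43^2 - 2*32 = 36
y3 = s (x1 - x3) - y1 mod 53 = 43 * (32 - 36) - 40 = 0

2P = (36, 0)


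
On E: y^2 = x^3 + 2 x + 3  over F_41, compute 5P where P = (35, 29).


k = 5 = 101_2 (binary, LSB first: 101)
Double-and-add from P = (35, 29):
  bit 0 = 1: acc = O + (35, 29) = (35, 29)
  bit 1 = 0: acc unchanged = (35, 29)
  bit 2 = 1: acc = (35, 29) + (35, 29) = (35, 12)

5P = (35, 12)


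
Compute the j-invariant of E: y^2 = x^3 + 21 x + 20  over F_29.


Delta = -16(4 a^3 + 27 b^2) mod 29 = 9
-1728 * (4 a)^3 = -1728 * (4*21)^3 mod 29 = 24
j = 24 * 9^(-1) mod 29 = 22

j = 22 (mod 29)


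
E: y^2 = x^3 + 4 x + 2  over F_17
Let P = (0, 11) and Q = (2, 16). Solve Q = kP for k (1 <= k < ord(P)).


Enumerate multiples of P until we hit Q = (2, 16):
  1P = (0, 11)
  2P = (2, 1)
  3P = (6, 2)
  4P = (9, 11)
  5P = (8, 6)
  6P = (7, 4)
  7P = (11, 0)
  8P = (7, 13)
  9P = (8, 11)
  10P = (9, 6)
  11P = (6, 15)
  12P = (2, 16)
Match found at i = 12.

k = 12


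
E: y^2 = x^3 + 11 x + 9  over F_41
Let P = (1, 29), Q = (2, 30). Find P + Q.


P != Q, so use the chord formula.
s = (y2 - y1) / (x2 - x1) = (1) / (1) mod 41 = 1
x3 = s^2 - x1 - x2 mod 41 = 1^2 - 1 - 2 = 39
y3 = s (x1 - x3) - y1 mod 41 = 1 * (1 - 39) - 29 = 15

P + Q = (39, 15)


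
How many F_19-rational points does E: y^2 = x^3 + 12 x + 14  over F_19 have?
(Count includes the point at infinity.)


For each x in F_19, count y with y^2 = x^3 + 12 x + 14 mod 19:
  x = 3: RHS = 1, y in [1, 18]  -> 2 point(s)
  x = 5: RHS = 9, y in [3, 16]  -> 2 point(s)
  x = 6: RHS = 17, y in [6, 13]  -> 2 point(s)
  x = 7: RHS = 4, y in [2, 17]  -> 2 point(s)
  x = 12: RHS = 5, y in [9, 10]  -> 2 point(s)
  x = 13: RHS = 11, y in [7, 12]  -> 2 point(s)
  x = 14: RHS = 0, y in [0]  -> 1 point(s)
  x = 15: RHS = 16, y in [4, 15]  -> 2 point(s)
  x = 17: RHS = 1, y in [1, 18]  -> 2 point(s)
  x = 18: RHS = 1, y in [1, 18]  -> 2 point(s)
Affine points: 19. Add the point at infinity: total = 20.

#E(F_19) = 20


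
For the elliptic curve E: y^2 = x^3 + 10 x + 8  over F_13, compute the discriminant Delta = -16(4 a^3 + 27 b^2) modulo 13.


4 a^3 + 27 b^2 = 4*10^3 + 27*8^2 = 4000 + 1728 = 5728
Delta = -16 * (5728) = -91648
Delta mod 13 = 2

Delta = 2 (mod 13)


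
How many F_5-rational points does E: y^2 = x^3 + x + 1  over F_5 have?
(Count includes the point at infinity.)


For each x in F_5, count y with y^2 = x^3 + 1 x + 1 mod 5:
  x = 0: RHS = 1, y in [1, 4]  -> 2 point(s)
  x = 2: RHS = 1, y in [1, 4]  -> 2 point(s)
  x = 3: RHS = 1, y in [1, 4]  -> 2 point(s)
  x = 4: RHS = 4, y in [2, 3]  -> 2 point(s)
Affine points: 8. Add the point at infinity: total = 9.

#E(F_5) = 9


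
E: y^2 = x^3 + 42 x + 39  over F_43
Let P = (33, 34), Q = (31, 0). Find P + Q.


P != Q, so use the chord formula.
s = (y2 - y1) / (x2 - x1) = (9) / (41) mod 43 = 17
x3 = s^2 - x1 - x2 mod 43 = 17^2 - 33 - 31 = 10
y3 = s (x1 - x3) - y1 mod 43 = 17 * (33 - 10) - 34 = 13

P + Q = (10, 13)


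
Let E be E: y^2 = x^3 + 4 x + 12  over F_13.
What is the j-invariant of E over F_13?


Delta = -16(4 a^3 + 27 b^2) mod 13 = 9
-1728 * (4 a)^3 = -1728 * (4*4)^3 mod 13 = 1
j = 1 * 9^(-1) mod 13 = 3

j = 3 (mod 13)


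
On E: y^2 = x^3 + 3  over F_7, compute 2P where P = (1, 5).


Doubling: s = (3 x1^2 + a) / (2 y1)
s = (3*1^2 + 0) / (2*5) mod 7 = 1
x3 = s^2 - 2 x1 mod 7 = 1^2 - 2*1 = 6
y3 = s (x1 - x3) - y1 mod 7 = 1 * (1 - 6) - 5 = 4

2P = (6, 4)


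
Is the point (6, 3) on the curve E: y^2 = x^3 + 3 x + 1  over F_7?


Check whether y^2 = x^3 + 3 x + 1 (mod 7) for (x, y) = (6, 3).
LHS: y^2 = 3^2 mod 7 = 2
RHS: x^3 + 3 x + 1 = 6^3 + 3*6 + 1 mod 7 = 4
LHS != RHS

No, not on the curve


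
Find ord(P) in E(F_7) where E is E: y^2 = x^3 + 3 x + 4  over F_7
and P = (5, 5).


Compute successive multiples of P until we hit O:
  1P = (5, 5)
  2P = (1, 1)
  3P = (2, 5)
  4P = (0, 2)
  5P = (6, 0)
  6P = (0, 5)
  7P = (2, 2)
  8P = (1, 6)
  ... (continuing to 10P)
  10P = O

ord(P) = 10


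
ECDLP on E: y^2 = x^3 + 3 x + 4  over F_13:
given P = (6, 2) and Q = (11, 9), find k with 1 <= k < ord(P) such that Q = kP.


Enumerate multiples of P until we hit Q = (11, 9):
  1P = (6, 2)
  2P = (0, 2)
  3P = (7, 11)
  4P = (3, 12)
  5P = (5, 12)
  6P = (11, 9)
Match found at i = 6.

k = 6


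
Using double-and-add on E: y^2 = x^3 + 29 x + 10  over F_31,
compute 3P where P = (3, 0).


k = 3 = 11_2 (binary, LSB first: 11)
Double-and-add from P = (3, 0):
  bit 0 = 1: acc = O + (3, 0) = (3, 0)
  bit 1 = 1: acc = (3, 0) + O = (3, 0)

3P = (3, 0)


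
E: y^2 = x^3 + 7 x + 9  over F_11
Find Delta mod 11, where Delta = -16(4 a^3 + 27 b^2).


4 a^3 + 27 b^2 = 4*7^3 + 27*9^2 = 1372 + 2187 = 3559
Delta = -16 * (3559) = -56944
Delta mod 11 = 3

Delta = 3 (mod 11)


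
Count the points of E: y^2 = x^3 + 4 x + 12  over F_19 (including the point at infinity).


For each x in F_19, count y with y^2 = x^3 + 4 x + 12 mod 19:
  x = 1: RHS = 17, y in [6, 13]  -> 2 point(s)
  x = 2: RHS = 9, y in [3, 16]  -> 2 point(s)
  x = 4: RHS = 16, y in [4, 15]  -> 2 point(s)
  x = 5: RHS = 5, y in [9, 10]  -> 2 point(s)
  x = 6: RHS = 5, y in [9, 10]  -> 2 point(s)
  x = 8: RHS = 5, y in [9, 10]  -> 2 point(s)
  x = 9: RHS = 17, y in [6, 13]  -> 2 point(s)
  x = 10: RHS = 7, y in [8, 11]  -> 2 point(s)
  x = 11: RHS = 0, y in [0]  -> 1 point(s)
  x = 13: RHS = 0, y in [0]  -> 1 point(s)
  x = 14: RHS = 0, y in [0]  -> 1 point(s)
  x = 16: RHS = 11, y in [7, 12]  -> 2 point(s)
  x = 18: RHS = 7, y in [8, 11]  -> 2 point(s)
Affine points: 23. Add the point at infinity: total = 24.

#E(F_19) = 24


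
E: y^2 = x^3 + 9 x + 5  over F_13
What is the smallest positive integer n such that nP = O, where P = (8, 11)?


Compute successive multiples of P until we hit O:
  1P = (8, 11)
  2P = (9, 10)
  3P = (10, 4)
  4P = (4, 1)
  5P = (4, 12)
  6P = (10, 9)
  7P = (9, 3)
  8P = (8, 2)
  ... (continuing to 9P)
  9P = O

ord(P) = 9


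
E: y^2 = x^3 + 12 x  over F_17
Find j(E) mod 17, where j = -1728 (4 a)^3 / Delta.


Delta = -16(4 a^3 + 27 b^2) mod 17 = 10
-1728 * (4 a)^3 = -1728 * (4*12)^3 mod 17 = 8
j = 8 * 10^(-1) mod 17 = 11

j = 11 (mod 17)


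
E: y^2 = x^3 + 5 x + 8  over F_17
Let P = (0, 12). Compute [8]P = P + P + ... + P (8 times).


k = 8 = 1000_2 (binary, LSB first: 0001)
Double-and-add from P = (0, 12):
  bit 0 = 0: acc unchanged = O
  bit 1 = 0: acc unchanged = O
  bit 2 = 0: acc unchanged = O
  bit 3 = 1: acc = O + (13, 14) = (13, 14)

8P = (13, 14)


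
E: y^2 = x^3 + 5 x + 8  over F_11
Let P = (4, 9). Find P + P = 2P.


Doubling: s = (3 x1^2 + a) / (2 y1)
s = (3*4^2 + 5) / (2*9) mod 11 = 6
x3 = s^2 - 2 x1 mod 11 = 6^2 - 2*4 = 6
y3 = s (x1 - x3) - y1 mod 11 = 6 * (4 - 6) - 9 = 1

2P = (6, 1)


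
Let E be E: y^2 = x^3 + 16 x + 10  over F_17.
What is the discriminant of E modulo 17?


4 a^3 + 27 b^2 = 4*16^3 + 27*10^2 = 16384 + 2700 = 19084
Delta = -16 * (19084) = -305344
Delta mod 17 = 10

Delta = 10 (mod 17)


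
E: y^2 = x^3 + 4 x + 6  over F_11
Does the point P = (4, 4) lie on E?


Check whether y^2 = x^3 + 4 x + 6 (mod 11) for (x, y) = (4, 4).
LHS: y^2 = 4^2 mod 11 = 5
RHS: x^3 + 4 x + 6 = 4^3 + 4*4 + 6 mod 11 = 9
LHS != RHS

No, not on the curve


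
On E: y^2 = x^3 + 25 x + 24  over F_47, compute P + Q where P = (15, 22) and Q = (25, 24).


P != Q, so use the chord formula.
s = (y2 - y1) / (x2 - x1) = (2) / (10) mod 47 = 19
x3 = s^2 - x1 - x2 mod 47 = 19^2 - 15 - 25 = 39
y3 = s (x1 - x3) - y1 mod 47 = 19 * (15 - 39) - 22 = 39

P + Q = (39, 39)


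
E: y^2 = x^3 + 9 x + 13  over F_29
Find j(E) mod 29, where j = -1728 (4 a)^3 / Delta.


Delta = -16(4 a^3 + 27 b^2) mod 29 = 19
-1728 * (4 a)^3 = -1728 * (4*9)^3 mod 29 = 27
j = 27 * 19^(-1) mod 29 = 6

j = 6 (mod 29)


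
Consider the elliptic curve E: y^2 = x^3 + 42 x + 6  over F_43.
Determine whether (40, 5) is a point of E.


Check whether y^2 = x^3 + 42 x + 6 (mod 43) for (x, y) = (40, 5).
LHS: y^2 = 5^2 mod 43 = 25
RHS: x^3 + 42 x + 6 = 40^3 + 42*40 + 6 mod 43 = 25
LHS = RHS

Yes, on the curve


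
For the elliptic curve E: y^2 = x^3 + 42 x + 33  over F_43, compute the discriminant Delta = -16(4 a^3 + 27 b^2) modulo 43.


4 a^3 + 27 b^2 = 4*42^3 + 27*33^2 = 296352 + 29403 = 325755
Delta = -16 * (325755) = -5212080
Delta mod 43 = 36

Delta = 36 (mod 43)


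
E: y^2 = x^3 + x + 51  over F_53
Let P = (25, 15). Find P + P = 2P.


Doubling: s = (3 x1^2 + a) / (2 y1)
s = (3*25^2 + 1) / (2*15) mod 53 = 6
x3 = s^2 - 2 x1 mod 53 = 6^2 - 2*25 = 39
y3 = s (x1 - x3) - y1 mod 53 = 6 * (25 - 39) - 15 = 7

2P = (39, 7)


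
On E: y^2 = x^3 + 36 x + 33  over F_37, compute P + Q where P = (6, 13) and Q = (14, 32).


P != Q, so use the chord formula.
s = (y2 - y1) / (x2 - x1) = (19) / (8) mod 37 = 7
x3 = s^2 - x1 - x2 mod 37 = 7^2 - 6 - 14 = 29
y3 = s (x1 - x3) - y1 mod 37 = 7 * (6 - 29) - 13 = 11

P + Q = (29, 11)


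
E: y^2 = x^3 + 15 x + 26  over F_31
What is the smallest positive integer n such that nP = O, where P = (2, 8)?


Compute successive multiples of P until we hit O:
  1P = (2, 8)
  2P = (29, 22)
  3P = (20, 24)
  4P = (14, 2)
  5P = (23, 18)
  6P = (7, 28)
  7P = (7, 3)
  8P = (23, 13)
  ... (continuing to 13P)
  13P = O

ord(P) = 13


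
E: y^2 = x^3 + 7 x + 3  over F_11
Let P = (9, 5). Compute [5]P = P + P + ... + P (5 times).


k = 5 = 101_2 (binary, LSB first: 101)
Double-and-add from P = (9, 5):
  bit 0 = 1: acc = O + (9, 5) = (9, 5)
  bit 1 = 0: acc unchanged = (9, 5)
  bit 2 = 1: acc = (9, 5) + (5, 8) = (1, 0)

5P = (1, 0)


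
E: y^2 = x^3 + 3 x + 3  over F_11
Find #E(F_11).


For each x in F_11, count y with y^2 = x^3 + 3 x + 3 mod 11:
  x = 0: RHS = 3, y in [5, 6]  -> 2 point(s)
  x = 5: RHS = 0, y in [0]  -> 1 point(s)
  x = 7: RHS = 4, y in [2, 9]  -> 2 point(s)
  x = 8: RHS = 0, y in [0]  -> 1 point(s)
  x = 9: RHS = 0, y in [0]  -> 1 point(s)
Affine points: 7. Add the point at infinity: total = 8.

#E(F_11) = 8


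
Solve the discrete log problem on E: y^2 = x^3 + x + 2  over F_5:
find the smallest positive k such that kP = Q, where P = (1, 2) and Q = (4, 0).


Enumerate multiples of P until we hit Q = (4, 0):
  1P = (1, 2)
  2P = (4, 0)
Match found at i = 2.

k = 2


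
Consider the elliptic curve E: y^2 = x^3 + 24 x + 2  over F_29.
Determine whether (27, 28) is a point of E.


Check whether y^2 = x^3 + 24 x + 2 (mod 29) for (x, y) = (27, 28).
LHS: y^2 = 28^2 mod 29 = 1
RHS: x^3 + 24 x + 2 = 27^3 + 24*27 + 2 mod 29 = 4
LHS != RHS

No, not on the curve


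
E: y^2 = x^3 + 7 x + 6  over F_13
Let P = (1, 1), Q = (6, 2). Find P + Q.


P != Q, so use the chord formula.
s = (y2 - y1) / (x2 - x1) = (1) / (5) mod 13 = 8
x3 = s^2 - x1 - x2 mod 13 = 8^2 - 1 - 6 = 5
y3 = s (x1 - x3) - y1 mod 13 = 8 * (1 - 5) - 1 = 6

P + Q = (5, 6)


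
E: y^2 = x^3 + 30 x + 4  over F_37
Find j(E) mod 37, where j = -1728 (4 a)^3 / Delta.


Delta = -16(4 a^3 + 27 b^2) mod 37 = 18
-1728 * (4 a)^3 = -1728 * (4*30)^3 mod 37 = 27
j = 27 * 18^(-1) mod 37 = 20

j = 20 (mod 37)


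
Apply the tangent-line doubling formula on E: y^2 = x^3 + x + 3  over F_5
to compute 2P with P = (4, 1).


Doubling: s = (3 x1^2 + a) / (2 y1)
s = (3*4^2 + 1) / (2*1) mod 5 = 2
x3 = s^2 - 2 x1 mod 5 = 2^2 - 2*4 = 1
y3 = s (x1 - x3) - y1 mod 5 = 2 * (4 - 1) - 1 = 0

2P = (1, 0)


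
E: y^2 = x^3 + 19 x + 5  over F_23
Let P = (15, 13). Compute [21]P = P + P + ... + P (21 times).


k = 21 = 10101_2 (binary, LSB first: 10101)
Double-and-add from P = (15, 13):
  bit 0 = 1: acc = O + (15, 13) = (15, 13)
  bit 1 = 0: acc unchanged = (15, 13)
  bit 2 = 1: acc = (15, 13) + (22, 10) = (12, 12)
  bit 3 = 0: acc unchanged = (12, 12)
  bit 4 = 1: acc = (12, 12) + (6, 17) = (14, 5)

21P = (14, 5)


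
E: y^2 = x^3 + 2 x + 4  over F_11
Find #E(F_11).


For each x in F_11, count y with y^2 = x^3 + 2 x + 4 mod 11:
  x = 0: RHS = 4, y in [2, 9]  -> 2 point(s)
  x = 2: RHS = 5, y in [4, 7]  -> 2 point(s)
  x = 3: RHS = 4, y in [2, 9]  -> 2 point(s)
  x = 6: RHS = 1, y in [1, 10]  -> 2 point(s)
  x = 7: RHS = 9, y in [3, 8]  -> 2 point(s)
  x = 8: RHS = 4, y in [2, 9]  -> 2 point(s)
  x = 9: RHS = 3, y in [5, 6]  -> 2 point(s)
  x = 10: RHS = 1, y in [1, 10]  -> 2 point(s)
Affine points: 16. Add the point at infinity: total = 17.

#E(F_11) = 17


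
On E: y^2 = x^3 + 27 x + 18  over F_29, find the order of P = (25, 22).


Compute successive multiples of P until we hit O:
  1P = (25, 22)
  2P = (4, 25)
  3P = (16, 14)
  4P = (16, 15)
  5P = (4, 4)
  6P = (25, 7)
  7P = O

ord(P) = 7


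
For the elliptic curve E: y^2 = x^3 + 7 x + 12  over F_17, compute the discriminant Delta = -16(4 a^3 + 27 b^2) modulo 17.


4 a^3 + 27 b^2 = 4*7^3 + 27*12^2 = 1372 + 3888 = 5260
Delta = -16 * (5260) = -84160
Delta mod 17 = 7

Delta = 7 (mod 17)


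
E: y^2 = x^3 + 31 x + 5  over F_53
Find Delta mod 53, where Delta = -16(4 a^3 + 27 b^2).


4 a^3 + 27 b^2 = 4*31^3 + 27*5^2 = 119164 + 675 = 119839
Delta = -16 * (119839) = -1917424
Delta mod 53 = 10

Delta = 10 (mod 53)


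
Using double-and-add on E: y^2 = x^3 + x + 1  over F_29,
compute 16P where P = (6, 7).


k = 16 = 10000_2 (binary, LSB first: 00001)
Double-and-add from P = (6, 7):
  bit 0 = 0: acc unchanged = O
  bit 1 = 0: acc unchanged = O
  bit 2 = 0: acc unchanged = O
  bit 3 = 0: acc unchanged = O
  bit 4 = 1: acc = O + (10, 5) = (10, 5)

16P = (10, 5)


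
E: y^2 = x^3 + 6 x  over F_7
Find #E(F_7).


For each x in F_7, count y with y^2 = x^3 + 6 x + 0 mod 7:
  x = 0: RHS = 0, y in [0]  -> 1 point(s)
  x = 1: RHS = 0, y in [0]  -> 1 point(s)
  x = 4: RHS = 4, y in [2, 5]  -> 2 point(s)
  x = 5: RHS = 1, y in [1, 6]  -> 2 point(s)
  x = 6: RHS = 0, y in [0]  -> 1 point(s)
Affine points: 7. Add the point at infinity: total = 8.

#E(F_7) = 8


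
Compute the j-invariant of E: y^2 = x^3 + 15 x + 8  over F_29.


Delta = -16(4 a^3 + 27 b^2) mod 29 = 10
-1728 * (4 a)^3 = -1728 * (4*15)^3 mod 29 = 9
j = 9 * 10^(-1) mod 29 = 27

j = 27 (mod 29)


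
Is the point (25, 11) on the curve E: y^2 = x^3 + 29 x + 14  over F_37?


Check whether y^2 = x^3 + 29 x + 14 (mod 37) for (x, y) = (25, 11).
LHS: y^2 = 11^2 mod 37 = 10
RHS: x^3 + 29 x + 14 = 25^3 + 29*25 + 14 mod 37 = 10
LHS = RHS

Yes, on the curve


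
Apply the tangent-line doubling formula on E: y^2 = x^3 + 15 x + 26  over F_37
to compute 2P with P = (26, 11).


Doubling: s = (3 x1^2 + a) / (2 y1)
s = (3*26^2 + 15) / (2*11) mod 37 = 34
x3 = s^2 - 2 x1 mod 37 = 34^2 - 2*26 = 31
y3 = s (x1 - x3) - y1 mod 37 = 34 * (26 - 31) - 11 = 4

2P = (31, 4)


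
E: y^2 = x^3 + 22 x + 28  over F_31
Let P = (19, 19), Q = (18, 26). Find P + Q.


P != Q, so use the chord formula.
s = (y2 - y1) / (x2 - x1) = (7) / (30) mod 31 = 24
x3 = s^2 - x1 - x2 mod 31 = 24^2 - 19 - 18 = 12
y3 = s (x1 - x3) - y1 mod 31 = 24 * (19 - 12) - 19 = 25

P + Q = (12, 25)


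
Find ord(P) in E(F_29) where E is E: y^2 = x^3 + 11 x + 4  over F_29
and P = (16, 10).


Compute successive multiples of P until we hit O:
  1P = (16, 10)
  2P = (4, 5)
  3P = (13, 13)
  4P = (1, 4)
  5P = (11, 21)
  6P = (8, 13)
  7P = (21, 10)
  8P = (21, 19)
  ... (continuing to 15P)
  15P = O

ord(P) = 15


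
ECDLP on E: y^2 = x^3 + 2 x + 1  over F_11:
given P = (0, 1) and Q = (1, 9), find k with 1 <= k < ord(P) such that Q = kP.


Enumerate multiples of P until we hit Q = (1, 9):
  1P = (0, 1)
  2P = (1, 9)
Match found at i = 2.

k = 2


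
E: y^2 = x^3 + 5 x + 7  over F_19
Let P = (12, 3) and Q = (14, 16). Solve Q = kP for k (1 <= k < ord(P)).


Enumerate multiples of P until we hit Q = (14, 16):
  1P = (12, 3)
  2P = (14, 16)
Match found at i = 2.

k = 2


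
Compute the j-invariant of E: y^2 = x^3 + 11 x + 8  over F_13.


Delta = -16(4 a^3 + 27 b^2) mod 13 = 8
-1728 * (4 a)^3 = -1728 * (4*11)^3 mod 13 = 8
j = 8 * 8^(-1) mod 13 = 1

j = 1 (mod 13)


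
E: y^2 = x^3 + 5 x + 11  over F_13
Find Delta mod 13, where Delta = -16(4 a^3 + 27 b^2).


4 a^3 + 27 b^2 = 4*5^3 + 27*11^2 = 500 + 3267 = 3767
Delta = -16 * (3767) = -60272
Delta mod 13 = 9

Delta = 9 (mod 13)


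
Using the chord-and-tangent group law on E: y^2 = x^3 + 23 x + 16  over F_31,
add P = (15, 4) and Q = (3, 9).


P != Q, so use the chord formula.
s = (y2 - y1) / (x2 - x1) = (5) / (19) mod 31 = 28
x3 = s^2 - x1 - x2 mod 31 = 28^2 - 15 - 3 = 22
y3 = s (x1 - x3) - y1 mod 31 = 28 * (15 - 22) - 4 = 17

P + Q = (22, 17)


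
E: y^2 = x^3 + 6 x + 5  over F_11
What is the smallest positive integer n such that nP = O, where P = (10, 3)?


Compute successive multiples of P until we hit O:
  1P = (10, 3)
  2P = (7, 7)
  3P = (8, 9)
  4P = (2, 6)
  5P = (0, 7)
  6P = (6, 2)
  7P = (4, 4)
  8P = (1, 1)
  ... (continuing to 17P)
  17P = O

ord(P) = 17


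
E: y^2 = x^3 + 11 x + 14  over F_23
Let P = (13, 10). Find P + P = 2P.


Doubling: s = (3 x1^2 + a) / (2 y1)
s = (3*13^2 + 11) / (2*10) mod 23 = 19
x3 = s^2 - 2 x1 mod 23 = 19^2 - 2*13 = 13
y3 = s (x1 - x3) - y1 mod 23 = 19 * (13 - 13) - 10 = 13

2P = (13, 13)


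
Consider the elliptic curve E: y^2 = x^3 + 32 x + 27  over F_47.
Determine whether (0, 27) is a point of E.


Check whether y^2 = x^3 + 32 x + 27 (mod 47) for (x, y) = (0, 27).
LHS: y^2 = 27^2 mod 47 = 24
RHS: x^3 + 32 x + 27 = 0^3 + 32*0 + 27 mod 47 = 27
LHS != RHS

No, not on the curve


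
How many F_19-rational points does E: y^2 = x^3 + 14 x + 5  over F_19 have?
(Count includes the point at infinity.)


For each x in F_19, count y with y^2 = x^3 + 14 x + 5 mod 19:
  x = 0: RHS = 5, y in [9, 10]  -> 2 point(s)
  x = 1: RHS = 1, y in [1, 18]  -> 2 point(s)
  x = 3: RHS = 17, y in [6, 13]  -> 2 point(s)
  x = 4: RHS = 11, y in [7, 12]  -> 2 point(s)
  x = 6: RHS = 1, y in [1, 18]  -> 2 point(s)
  x = 7: RHS = 9, y in [3, 16]  -> 2 point(s)
  x = 9: RHS = 5, y in [9, 10]  -> 2 point(s)
  x = 10: RHS = 5, y in [9, 10]  -> 2 point(s)
  x = 12: RHS = 1, y in [1, 18]  -> 2 point(s)
  x = 13: RHS = 9, y in [3, 16]  -> 2 point(s)
  x = 14: RHS = 0, y in [0]  -> 1 point(s)
  x = 17: RHS = 7, y in [8, 11]  -> 2 point(s)
  x = 18: RHS = 9, y in [3, 16]  -> 2 point(s)
Affine points: 25. Add the point at infinity: total = 26.

#E(F_19) = 26


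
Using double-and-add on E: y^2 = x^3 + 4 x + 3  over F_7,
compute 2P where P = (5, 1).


k = 2 = 10_2 (binary, LSB first: 01)
Double-and-add from P = (5, 1):
  bit 0 = 0: acc unchanged = O
  bit 1 = 1: acc = O + (5, 6) = (5, 6)

2P = (5, 6)
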